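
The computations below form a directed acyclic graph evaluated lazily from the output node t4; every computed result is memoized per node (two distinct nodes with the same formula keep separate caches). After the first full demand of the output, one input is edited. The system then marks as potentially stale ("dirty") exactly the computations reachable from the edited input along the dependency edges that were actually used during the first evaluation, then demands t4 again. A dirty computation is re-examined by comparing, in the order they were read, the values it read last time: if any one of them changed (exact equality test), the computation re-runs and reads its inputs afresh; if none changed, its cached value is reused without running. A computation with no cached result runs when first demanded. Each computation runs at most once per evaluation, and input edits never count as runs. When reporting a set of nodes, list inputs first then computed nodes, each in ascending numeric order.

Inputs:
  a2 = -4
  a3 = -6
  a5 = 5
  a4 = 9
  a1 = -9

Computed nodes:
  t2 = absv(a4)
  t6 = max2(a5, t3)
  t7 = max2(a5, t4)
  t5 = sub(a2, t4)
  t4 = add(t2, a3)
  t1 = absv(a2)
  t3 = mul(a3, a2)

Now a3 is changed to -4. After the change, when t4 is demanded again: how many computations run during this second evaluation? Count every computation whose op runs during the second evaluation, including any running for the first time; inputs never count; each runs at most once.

1 computations run: t4.

First demand of the output computes:
  t2 = absv(9) = 9
  t4 = add(9, -6) = 3

After the edit, cleaning proceeds:
  t4: a read changed (a3 -6->-4) — executes, giving 5.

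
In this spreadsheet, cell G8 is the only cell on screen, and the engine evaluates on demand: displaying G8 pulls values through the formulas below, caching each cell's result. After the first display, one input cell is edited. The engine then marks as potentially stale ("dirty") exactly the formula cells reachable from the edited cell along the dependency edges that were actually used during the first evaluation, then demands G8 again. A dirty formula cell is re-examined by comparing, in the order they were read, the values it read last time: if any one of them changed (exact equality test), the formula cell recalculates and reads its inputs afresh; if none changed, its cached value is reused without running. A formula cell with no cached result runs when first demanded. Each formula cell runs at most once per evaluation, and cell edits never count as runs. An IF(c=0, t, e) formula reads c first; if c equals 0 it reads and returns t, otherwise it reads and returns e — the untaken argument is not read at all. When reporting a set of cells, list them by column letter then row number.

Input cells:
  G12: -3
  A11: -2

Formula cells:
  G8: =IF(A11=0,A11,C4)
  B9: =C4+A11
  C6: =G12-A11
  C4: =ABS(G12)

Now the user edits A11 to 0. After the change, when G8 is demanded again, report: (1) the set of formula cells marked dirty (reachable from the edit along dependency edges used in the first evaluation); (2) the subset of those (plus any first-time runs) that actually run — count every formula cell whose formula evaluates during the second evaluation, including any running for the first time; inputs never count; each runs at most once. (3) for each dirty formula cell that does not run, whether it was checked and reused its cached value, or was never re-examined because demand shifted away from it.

Dirty set: G8.
Run set: G8 (1 run).
All dirty formula cells ended up running.

Initial pass — values computed on the first demand:
  C4 = ABS(-3) = 3
  G8 = IF(A11=0: A11=-2 -> else branch C4) = 3

Second demand — change propagation:
  G8: re-runs because A11 -2->0; new result 0.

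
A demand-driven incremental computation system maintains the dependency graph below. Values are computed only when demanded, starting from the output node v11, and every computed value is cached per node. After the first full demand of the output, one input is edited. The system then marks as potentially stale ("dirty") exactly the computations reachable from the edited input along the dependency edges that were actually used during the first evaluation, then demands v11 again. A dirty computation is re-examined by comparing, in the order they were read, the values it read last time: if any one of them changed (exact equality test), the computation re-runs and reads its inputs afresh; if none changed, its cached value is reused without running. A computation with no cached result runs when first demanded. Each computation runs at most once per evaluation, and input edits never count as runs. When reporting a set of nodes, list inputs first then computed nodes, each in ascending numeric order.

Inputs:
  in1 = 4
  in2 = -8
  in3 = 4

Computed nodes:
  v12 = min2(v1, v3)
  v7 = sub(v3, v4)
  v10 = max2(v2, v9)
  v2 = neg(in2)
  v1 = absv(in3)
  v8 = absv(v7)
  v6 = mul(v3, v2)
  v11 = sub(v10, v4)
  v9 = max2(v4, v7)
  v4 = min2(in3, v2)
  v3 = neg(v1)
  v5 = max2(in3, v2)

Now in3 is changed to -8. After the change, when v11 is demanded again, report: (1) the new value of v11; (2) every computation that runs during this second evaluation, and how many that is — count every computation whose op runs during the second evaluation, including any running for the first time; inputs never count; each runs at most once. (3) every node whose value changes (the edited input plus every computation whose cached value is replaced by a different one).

New value of v11: 16.
Computations that run: v1, v3, v4, v7, v9, v10, v11 — 7 in total.
Values that change: in3, v1, v3, v4, v7, v9, v11.

First evaluation (everything demanded from the output):
  v1 = absv(4) = 4
  v2 = neg(-8) = 8
  v3 = neg(4) = -4
  v4 = min2(4, 8) = 4
  v7 = sub(-4, 4) = -8
  v9 = max2(4, -8) = 4
  v10 = max2(8, 4) = 8
  v11 = sub(8, 4) = 4

Propagation after the edit:
  v1: runs — in3 4->-8; result 8.
  v3: runs — v1 4->8; result -8.
  v4: runs — in3 4->-8; result -8.
  v7: runs — v3 -4->-8; v4 4->-8; result 0.
  v9: runs — v4 4->-8; v7 -8->0; result 0.
  v10: runs — v9 4->0; result 8 (same value as before).
  v11: runs — v4 4->-8; result 16.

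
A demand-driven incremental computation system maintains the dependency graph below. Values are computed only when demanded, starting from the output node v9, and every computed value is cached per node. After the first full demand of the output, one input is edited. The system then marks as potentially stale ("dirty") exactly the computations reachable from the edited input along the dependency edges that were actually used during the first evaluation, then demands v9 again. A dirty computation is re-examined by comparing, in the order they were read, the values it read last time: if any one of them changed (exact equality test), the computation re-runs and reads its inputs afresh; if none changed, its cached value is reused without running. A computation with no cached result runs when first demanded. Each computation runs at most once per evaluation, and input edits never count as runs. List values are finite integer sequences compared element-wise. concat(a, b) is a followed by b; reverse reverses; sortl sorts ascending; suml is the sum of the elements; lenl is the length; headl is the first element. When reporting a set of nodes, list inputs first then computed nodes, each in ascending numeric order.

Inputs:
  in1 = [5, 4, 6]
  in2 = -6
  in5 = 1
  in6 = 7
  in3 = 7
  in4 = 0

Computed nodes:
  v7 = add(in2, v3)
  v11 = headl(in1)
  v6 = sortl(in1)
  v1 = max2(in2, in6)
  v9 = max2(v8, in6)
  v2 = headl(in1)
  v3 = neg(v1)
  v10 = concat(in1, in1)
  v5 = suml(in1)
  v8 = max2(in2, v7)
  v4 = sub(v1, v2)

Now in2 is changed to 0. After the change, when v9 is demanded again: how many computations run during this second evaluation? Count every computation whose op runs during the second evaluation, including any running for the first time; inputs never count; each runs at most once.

First evaluation (everything demanded from the output):
  v1 = max2(-6, 7) = 7
  v3 = neg(7) = -7
  v7 = add(-6, -7) = -13
  v8 = max2(-6, -13) = -6
  v9 = max2(-6, 7) = 7

Propagation after the edit:
  v1: runs — in2 -6->0; result 7 (same value as before).
  v3: checked — values it read are unchanged (v1 unchanged); reused cached -7 without running.
  v7: runs — in2 -6->0; result -7.
  v8: runs — in2 -6->0; v7 -13->-7; result 0.
  v9: runs — v8 -6->0; result 7 (same value as before).

Key observation: the cutoff stops propagation at v3 — its inputs' values are unchanged, so it reuses its cache.

Computations that run: v1, v7, v8, v9 — 4 in total.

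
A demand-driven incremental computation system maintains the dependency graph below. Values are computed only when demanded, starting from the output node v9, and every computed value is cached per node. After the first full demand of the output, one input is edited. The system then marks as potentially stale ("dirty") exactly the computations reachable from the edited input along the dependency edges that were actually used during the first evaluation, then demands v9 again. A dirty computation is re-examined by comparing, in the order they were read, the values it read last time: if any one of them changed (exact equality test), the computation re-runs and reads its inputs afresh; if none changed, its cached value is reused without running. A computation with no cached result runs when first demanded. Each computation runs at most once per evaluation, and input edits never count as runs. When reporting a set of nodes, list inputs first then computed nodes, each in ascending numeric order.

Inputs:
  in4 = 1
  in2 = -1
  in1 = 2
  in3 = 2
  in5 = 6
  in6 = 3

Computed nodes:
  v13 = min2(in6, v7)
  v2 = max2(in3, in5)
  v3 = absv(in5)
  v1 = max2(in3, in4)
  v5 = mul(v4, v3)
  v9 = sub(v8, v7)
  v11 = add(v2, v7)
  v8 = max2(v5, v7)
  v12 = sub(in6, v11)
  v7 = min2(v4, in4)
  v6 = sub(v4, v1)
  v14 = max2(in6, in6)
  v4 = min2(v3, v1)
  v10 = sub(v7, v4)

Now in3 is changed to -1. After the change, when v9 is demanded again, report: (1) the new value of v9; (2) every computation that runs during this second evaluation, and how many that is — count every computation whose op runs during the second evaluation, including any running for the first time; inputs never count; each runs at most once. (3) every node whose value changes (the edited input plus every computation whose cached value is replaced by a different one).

New value of v9: 5.
Computations that run: v1, v4, v5, v7, v8, v9 — 6 in total.
Values that change: in3, v1, v4, v5, v8, v9.

First evaluation (everything demanded from the output):
  v1 = max2(2, 1) = 2
  v3 = absv(6) = 6
  v4 = min2(6, 2) = 2
  v5 = mul(2, 6) = 12
  v7 = min2(2, 1) = 1
  v8 = max2(12, 1) = 12
  v9 = sub(12, 1) = 11

Propagation after the edit:
  v1: runs — in3 2->-1; result 1.
  v4: runs — v1 2->1; result 1.
  v5: runs — v4 2->1; result 6.
  v7: runs — v4 2->1; result 1 (same value as before).
  v8: runs — v5 12->6; result 6.
  v9: runs — v8 12->6; result 5.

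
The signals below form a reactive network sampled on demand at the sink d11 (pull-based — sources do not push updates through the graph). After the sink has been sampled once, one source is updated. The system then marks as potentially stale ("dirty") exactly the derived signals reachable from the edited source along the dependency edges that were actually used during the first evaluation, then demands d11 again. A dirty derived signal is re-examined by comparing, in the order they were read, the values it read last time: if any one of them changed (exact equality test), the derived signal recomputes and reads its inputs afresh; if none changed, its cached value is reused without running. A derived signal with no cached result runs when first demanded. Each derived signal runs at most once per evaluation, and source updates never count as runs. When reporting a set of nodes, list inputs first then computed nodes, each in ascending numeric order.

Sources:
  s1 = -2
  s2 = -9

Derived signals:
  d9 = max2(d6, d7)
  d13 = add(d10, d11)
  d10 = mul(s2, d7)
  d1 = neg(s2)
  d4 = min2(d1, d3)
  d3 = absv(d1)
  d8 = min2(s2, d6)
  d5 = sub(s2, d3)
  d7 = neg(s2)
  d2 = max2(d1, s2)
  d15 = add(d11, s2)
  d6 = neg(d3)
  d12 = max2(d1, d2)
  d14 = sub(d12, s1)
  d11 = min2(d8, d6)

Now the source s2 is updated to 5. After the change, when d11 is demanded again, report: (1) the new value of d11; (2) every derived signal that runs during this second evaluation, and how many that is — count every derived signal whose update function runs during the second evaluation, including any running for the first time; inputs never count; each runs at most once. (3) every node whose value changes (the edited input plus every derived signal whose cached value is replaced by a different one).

d11 now evaluates to -5.
Run set: d1, d3, d6, d8, d11 (5 run).
Changed values: s2, d1, d3, d6, d8, d11.

Initial pass — values computed on the first demand:
  d1 = neg(-9) = 9
  d3 = absv(9) = 9
  d6 = neg(9) = -9
  d8 = min2(-9, -9) = -9
  d11 = min2(-9, -9) = -9

Second demand — change propagation:
  d1: re-runs because s2 -9->5; new result -5.
  d3: re-runs because d1 9->-5; new result 5.
  d6: re-runs because d3 9->5; new result -5.
  d8: re-runs because s2 -9->5; d6 -9->-5; new result -5.
  d11: re-runs because d8 -9->-5; d6 -9->-5; new result -5.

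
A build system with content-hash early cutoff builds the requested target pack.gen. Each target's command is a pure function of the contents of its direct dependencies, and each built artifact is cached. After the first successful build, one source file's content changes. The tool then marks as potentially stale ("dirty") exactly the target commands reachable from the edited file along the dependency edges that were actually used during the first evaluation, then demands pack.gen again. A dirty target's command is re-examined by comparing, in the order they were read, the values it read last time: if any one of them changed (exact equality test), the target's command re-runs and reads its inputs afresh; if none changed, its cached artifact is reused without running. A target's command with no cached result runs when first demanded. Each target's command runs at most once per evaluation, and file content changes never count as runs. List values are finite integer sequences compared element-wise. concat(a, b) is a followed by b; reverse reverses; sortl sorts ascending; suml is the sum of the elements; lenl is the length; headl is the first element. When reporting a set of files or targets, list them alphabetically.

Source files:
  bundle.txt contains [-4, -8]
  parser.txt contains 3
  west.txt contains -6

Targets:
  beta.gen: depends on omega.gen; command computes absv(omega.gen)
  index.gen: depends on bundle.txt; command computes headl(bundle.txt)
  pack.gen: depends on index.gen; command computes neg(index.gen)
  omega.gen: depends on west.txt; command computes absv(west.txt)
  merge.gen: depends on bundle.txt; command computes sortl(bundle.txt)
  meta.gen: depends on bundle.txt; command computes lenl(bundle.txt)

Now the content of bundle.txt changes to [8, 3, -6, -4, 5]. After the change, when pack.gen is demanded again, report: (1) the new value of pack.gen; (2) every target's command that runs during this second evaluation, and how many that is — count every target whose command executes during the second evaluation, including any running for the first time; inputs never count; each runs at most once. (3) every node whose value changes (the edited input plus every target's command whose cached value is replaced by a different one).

First evaluation (everything demanded from the output):
  index.gen = headl([-4, -8]) = -4
  pack.gen = neg(-4) = 4

Propagation after the edit:
  index.gen: runs — bundle.txt [-4, -8]->[8, 3, -6, -4, 5]; result 8.
  pack.gen: runs — index.gen -4->8; result -8.

New value of pack.gen: -8.
Target commands that run: index.gen, pack.gen — 2 in total.
Values that change: bundle.txt, index.gen, pack.gen.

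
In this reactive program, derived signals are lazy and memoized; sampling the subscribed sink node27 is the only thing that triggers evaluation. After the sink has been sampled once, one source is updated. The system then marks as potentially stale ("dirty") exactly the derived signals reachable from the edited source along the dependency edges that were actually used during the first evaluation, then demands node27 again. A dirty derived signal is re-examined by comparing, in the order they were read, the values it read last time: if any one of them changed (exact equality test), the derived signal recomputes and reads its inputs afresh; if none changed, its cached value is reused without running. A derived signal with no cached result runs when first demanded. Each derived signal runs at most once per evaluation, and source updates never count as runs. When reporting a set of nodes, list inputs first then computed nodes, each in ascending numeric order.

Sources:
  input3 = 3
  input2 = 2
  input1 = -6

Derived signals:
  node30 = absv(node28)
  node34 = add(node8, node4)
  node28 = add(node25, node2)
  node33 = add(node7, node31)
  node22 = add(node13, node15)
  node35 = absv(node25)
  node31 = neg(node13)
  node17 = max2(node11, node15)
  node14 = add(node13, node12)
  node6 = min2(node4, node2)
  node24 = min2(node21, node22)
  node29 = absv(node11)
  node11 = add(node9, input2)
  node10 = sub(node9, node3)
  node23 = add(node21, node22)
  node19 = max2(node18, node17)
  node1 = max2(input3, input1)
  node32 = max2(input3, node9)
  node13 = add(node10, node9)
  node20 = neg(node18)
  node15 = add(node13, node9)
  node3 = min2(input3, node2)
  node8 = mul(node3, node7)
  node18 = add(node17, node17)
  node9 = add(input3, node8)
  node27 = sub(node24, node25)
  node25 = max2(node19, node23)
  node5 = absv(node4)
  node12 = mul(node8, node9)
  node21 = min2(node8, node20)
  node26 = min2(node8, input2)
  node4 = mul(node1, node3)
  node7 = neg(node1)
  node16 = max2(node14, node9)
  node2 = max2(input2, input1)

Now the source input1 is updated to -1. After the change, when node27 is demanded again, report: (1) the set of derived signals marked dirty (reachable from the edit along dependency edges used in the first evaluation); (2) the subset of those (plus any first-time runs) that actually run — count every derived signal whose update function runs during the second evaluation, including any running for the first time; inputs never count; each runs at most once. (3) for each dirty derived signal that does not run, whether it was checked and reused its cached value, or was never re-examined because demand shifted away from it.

The edit dirties: node1, node2, node3, node7, node8, node9, node10, node11, node13, node15, node17, node18, node19, node20, node21, node22, node23, node24, node25, node27.
2 derived signals run: node1, node2.
Cache hits after checking: node3, node7, node8, node9, node10, node11, node13, node15, node17, node18, node19, node20, node21, node22, node23, node24, node25, node27.
Note where the cutoff bites: node3 is checked, finds nothing changed, and keeps its cache.

First demand of the output computes:
  node1 = max2(3, -6) = 3
  node2 = max2(2, -6) = 2
  node3 = min2(3, 2) = 2
  node7 = neg(3) = -3
  node8 = mul(2, -3) = -6
  node9 = add(3, -6) = -3
  node10 = sub(-3, 2) = -5
  node11 = add(-3, 2) = -1
  node13 = add(-5, -3) = -8
  node15 = add(-8, -3) = -11
  node17 = max2(-1, -11) = -1
  node18 = add(-1, -1) = -2
  node19 = max2(-2, -1) = -1
  node20 = neg(-2) = 2
  node21 = min2(-6, 2) = -6
  node22 = add(-8, -11) = -19
  node23 = add(-6, -19) = -25
  node24 = min2(-6, -19) = -19
  node25 = max2(-1, -25) = -1
  node27 = sub(-19, -1) = -18

After the edit, cleaning proceeds:
  node1: a read changed (input1 -6->-1) — executes, giving 3 — identical to its old value.
  node2: a read changed (input1 -6->-1) — executes, giving 2 — identical to its old value.
  node3: dirty, but its reads are unchanged (input3 unchanged, node2 unchanged); cached 2 stands.
  node7: dirty, but its reads are unchanged (node1 unchanged); cached -3 stands.
  node8: dirty, but its reads are unchanged (node3 unchanged, node7 unchanged); cached -6 stands.
  node9: dirty, but its reads are unchanged (input3 unchanged, node8 unchanged); cached -3 stands.
  node10: dirty, but its reads are unchanged (node9 unchanged, node3 unchanged); cached -5 stands.
  node11: dirty, but its reads are unchanged (node9 unchanged, input2 unchanged); cached -1 stands.
  node13: dirty, but its reads are unchanged (node10 unchanged, node9 unchanged); cached -8 stands.
  node15: dirty, but its reads are unchanged (node13 unchanged, node9 unchanged); cached -11 stands.
  node17: dirty, but its reads are unchanged (node11 unchanged, node15 unchanged); cached -1 stands.
  node18: dirty, but its reads are unchanged (node17 unchanged, node17 unchanged); cached -2 stands.
  node19: dirty, but its reads are unchanged (node18 unchanged, node17 unchanged); cached -1 stands.
  node20: dirty, but its reads are unchanged (node18 unchanged); cached 2 stands.
  node21: dirty, but its reads are unchanged (node8 unchanged, node20 unchanged); cached -6 stands.
  node22: dirty, but its reads are unchanged (node13 unchanged, node15 unchanged); cached -19 stands.
  node23: dirty, but its reads are unchanged (node21 unchanged, node22 unchanged); cached -25 stands.
  node24: dirty, but its reads are unchanged (node21 unchanged, node22 unchanged); cached -19 stands.
  node25: dirty, but its reads are unchanged (node19 unchanged, node23 unchanged); cached -1 stands.
  node27: dirty, but its reads are unchanged (node24 unchanged, node25 unchanged); cached -18 stands.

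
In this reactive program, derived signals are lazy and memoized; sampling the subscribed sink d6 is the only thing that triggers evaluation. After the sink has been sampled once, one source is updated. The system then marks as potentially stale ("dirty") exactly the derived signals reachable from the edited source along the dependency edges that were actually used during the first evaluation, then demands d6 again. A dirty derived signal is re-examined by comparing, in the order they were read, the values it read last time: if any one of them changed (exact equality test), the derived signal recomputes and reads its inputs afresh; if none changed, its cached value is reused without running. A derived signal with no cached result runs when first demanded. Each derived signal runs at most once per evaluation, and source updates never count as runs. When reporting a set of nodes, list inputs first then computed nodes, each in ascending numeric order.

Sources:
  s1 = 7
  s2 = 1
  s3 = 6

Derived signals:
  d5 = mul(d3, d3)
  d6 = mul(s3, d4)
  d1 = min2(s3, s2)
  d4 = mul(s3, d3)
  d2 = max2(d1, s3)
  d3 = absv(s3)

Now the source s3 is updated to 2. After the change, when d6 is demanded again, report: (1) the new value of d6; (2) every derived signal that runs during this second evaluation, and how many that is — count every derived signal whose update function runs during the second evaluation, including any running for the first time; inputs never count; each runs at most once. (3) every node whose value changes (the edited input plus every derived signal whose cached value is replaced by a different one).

First demand of the output computes:
  d3 = absv(6) = 6
  d4 = mul(6, 6) = 36
  d6 = mul(6, 36) = 216

After the edit, cleaning proceeds:
  d3: a read changed (s3 6->2) — executes, giving 2.
  d4: a read changed (s3 6->2; d3 6->2) — executes, giving 4.
  d6: a read changed (s3 6->2; d4 36->4) — executes, giving 8.

Demanding d6 again yields 8.
3 derived signals run: d3, d4, d6.
The nodes whose values change: s3, d3, d4, d6.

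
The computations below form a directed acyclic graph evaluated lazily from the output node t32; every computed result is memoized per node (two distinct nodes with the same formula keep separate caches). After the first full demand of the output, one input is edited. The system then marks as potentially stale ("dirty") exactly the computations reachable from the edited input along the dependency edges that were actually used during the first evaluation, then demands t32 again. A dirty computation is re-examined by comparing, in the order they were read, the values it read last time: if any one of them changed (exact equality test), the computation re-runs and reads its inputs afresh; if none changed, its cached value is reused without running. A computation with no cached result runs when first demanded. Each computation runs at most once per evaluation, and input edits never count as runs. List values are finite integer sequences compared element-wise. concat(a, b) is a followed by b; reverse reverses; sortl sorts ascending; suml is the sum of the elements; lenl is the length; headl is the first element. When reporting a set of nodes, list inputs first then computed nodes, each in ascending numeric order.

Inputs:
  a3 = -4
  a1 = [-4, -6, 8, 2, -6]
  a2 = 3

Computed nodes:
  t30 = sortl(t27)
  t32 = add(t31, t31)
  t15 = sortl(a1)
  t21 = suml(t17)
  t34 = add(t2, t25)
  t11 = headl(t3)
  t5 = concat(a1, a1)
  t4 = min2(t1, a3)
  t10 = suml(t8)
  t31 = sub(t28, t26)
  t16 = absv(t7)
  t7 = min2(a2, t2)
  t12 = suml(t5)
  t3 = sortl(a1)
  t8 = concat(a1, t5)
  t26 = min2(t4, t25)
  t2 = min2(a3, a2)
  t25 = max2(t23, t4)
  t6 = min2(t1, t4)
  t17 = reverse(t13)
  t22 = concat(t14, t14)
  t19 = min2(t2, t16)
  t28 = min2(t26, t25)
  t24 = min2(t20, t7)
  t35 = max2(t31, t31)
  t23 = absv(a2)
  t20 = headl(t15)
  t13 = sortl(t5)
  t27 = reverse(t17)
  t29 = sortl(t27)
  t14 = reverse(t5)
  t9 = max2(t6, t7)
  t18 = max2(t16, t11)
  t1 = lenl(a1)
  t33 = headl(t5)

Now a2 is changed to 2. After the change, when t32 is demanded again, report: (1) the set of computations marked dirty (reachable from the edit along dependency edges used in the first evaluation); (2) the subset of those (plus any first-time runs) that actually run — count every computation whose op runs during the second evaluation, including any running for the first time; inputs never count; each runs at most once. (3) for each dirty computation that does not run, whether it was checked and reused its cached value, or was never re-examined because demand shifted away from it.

The edit dirties: t23, t25, t26, t28, t31, t32.
4 computations run: t23, t25, t26, t28.
Cache hits after checking: t31, t32.
Note where the cutoff bites: t31 is checked, finds nothing changed, and keeps its cache.

First demand of the output computes:
  t1 = lenl([-4, -6, 8, 2, -6]) = 5
  t4 = min2(5, -4) = -4
  t23 = absv(3) = 3
  t25 = max2(3, -4) = 3
  t26 = min2(-4, 3) = -4
  t28 = min2(-4, 3) = -4
  t31 = sub(-4, -4) = 0
  t32 = add(0, 0) = 0

After the edit, cleaning proceeds:
  t23: a read changed (a2 3->2) — executes, giving 2.
  t25: a read changed (t23 3->2) — executes, giving 2.
  t26: a read changed (t25 3->2) — executes, giving -4 — identical to its old value.
  t28: a read changed (t25 3->2) — executes, giving -4 — identical to its old value.
  t31: dirty, but its reads are unchanged (t28 unchanged, t26 unchanged); cached 0 stands.
  t32: dirty, but its reads are unchanged (t31 unchanged, t31 unchanged); cached 0 stands.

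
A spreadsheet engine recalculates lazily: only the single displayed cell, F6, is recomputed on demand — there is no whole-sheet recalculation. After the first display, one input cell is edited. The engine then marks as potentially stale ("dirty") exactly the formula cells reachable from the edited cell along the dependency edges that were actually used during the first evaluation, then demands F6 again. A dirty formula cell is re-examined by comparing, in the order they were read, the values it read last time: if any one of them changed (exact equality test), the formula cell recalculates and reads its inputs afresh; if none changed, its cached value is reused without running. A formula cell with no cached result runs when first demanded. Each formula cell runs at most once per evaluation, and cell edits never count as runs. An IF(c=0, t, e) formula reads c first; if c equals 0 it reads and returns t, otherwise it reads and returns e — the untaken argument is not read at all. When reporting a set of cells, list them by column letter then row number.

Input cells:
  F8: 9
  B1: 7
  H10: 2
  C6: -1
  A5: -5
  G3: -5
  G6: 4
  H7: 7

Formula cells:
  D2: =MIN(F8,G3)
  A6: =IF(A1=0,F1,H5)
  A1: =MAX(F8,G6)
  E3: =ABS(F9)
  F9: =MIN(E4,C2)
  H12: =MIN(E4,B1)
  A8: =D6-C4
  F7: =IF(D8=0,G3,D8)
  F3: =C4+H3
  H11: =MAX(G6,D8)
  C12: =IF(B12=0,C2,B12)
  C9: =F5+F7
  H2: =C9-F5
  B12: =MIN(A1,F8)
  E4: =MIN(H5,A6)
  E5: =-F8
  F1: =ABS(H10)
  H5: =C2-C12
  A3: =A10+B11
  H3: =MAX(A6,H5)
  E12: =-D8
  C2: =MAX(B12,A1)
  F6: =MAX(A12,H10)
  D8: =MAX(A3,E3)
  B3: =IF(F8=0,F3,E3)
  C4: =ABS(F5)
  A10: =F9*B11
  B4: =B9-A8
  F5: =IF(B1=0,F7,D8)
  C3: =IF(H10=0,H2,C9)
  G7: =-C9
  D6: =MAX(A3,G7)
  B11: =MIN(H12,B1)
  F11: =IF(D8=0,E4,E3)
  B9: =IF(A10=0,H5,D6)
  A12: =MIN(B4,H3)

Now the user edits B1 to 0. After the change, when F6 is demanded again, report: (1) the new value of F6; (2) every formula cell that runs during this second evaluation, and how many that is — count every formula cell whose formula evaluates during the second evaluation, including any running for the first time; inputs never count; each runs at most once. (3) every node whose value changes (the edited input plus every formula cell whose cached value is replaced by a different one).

New value of F6: 2.
Formula cells that run: A8, B11, C4, C9, D6, F5, G7, H12 — 8 in total.
Values that change: B1, C4, C9, D6, F5, G7.
Key observation: the cutoff stops propagation at A10 — its inputs' values are unchanged, so it reuses its cache.

First evaluation (everything demanded from the output):
  A1 = MAX(9, 4) = 9
  B12 = MIN(9, 9) = 9
  C2 = MAX(9, 9) = 9
  C12 = IF(B12=0: B12=9 -> else branch B12) = 9
  H5 = 9 - 9 = 0
  A6 = IF(A1=0: A1=9 -> else branch H5) = 0
  E4 = MIN(0, 0) = 0
  F9 = MIN(0, 9) = 0
  E3 = ABS(0) = 0
  H3 = MAX(0, 0) = 0
  H12 = MIN(0, 7) = 0
  B11 = MIN(0, 7) = 0
  A10 = 0 * 0 = 0
  A3 = 0 + 0 = 0
  D8 = MAX(0, 0) = 0
  F7 = IF(D8=0: D8=0 -> then branch G3) = -5
  F5 = IF(B1=0: B1=7 -> else branch D8) = 0
  C4 = ABS(0) = 0
  C9 = 0 + -5 = -5
  G7 = -(-5) = 5
  D6 = MAX(0, 5) = 5
  A8 = 5 - 0 = 5
  B9 = IF(A10=0: A10=0 -> then branch H5) = 0
  B4 = 0 - 5 = -5
  A12 = MIN(-5, 0) = -5
  F6 = MAX(-5, 2) = 2

Propagation after the edit:
  H12: runs — B1 7->0; result 0 (same value as before).
  B11: runs — B1 7->0; result 0 (same value as before).
  A10: checked — values it read are unchanged (F9 unchanged, B11 unchanged); reused cached 0 without running.
  A3: checked — values it read are unchanged (A10 unchanged, B11 unchanged); reused cached 0 without running.
  D8: checked — values it read are unchanged (A3 unchanged, E3 unchanged); reused cached 0 without running.
  F7: checked — values it read are unchanged (D8 unchanged, G3 unchanged); reused cached -5 without running.
  F5: runs — B1 7->0; result -5.
  C4: runs — F5 0->-5; result 5.
  C9: runs — F5 0->-5; result -10.
  G7: runs — C9 -5->-10; result 10.
  D6: runs — G7 5->10; result 10.
  A8: runs — D6 5->10; C4 0->5; result 5 (same value as before).
  B9: checked — values it read are unchanged (A10 unchanged, H5 unchanged); reused cached 0 without running.
  B4: checked — values it read are unchanged (B9 unchanged, A8 unchanged); reused cached -5 without running.
  A12: checked — values it read are unchanged (B4 unchanged, H3 unchanged); reused cached -5 without running.
  F6: checked — values it read are unchanged (A12 unchanged, H10 unchanged); reused cached 2 without running.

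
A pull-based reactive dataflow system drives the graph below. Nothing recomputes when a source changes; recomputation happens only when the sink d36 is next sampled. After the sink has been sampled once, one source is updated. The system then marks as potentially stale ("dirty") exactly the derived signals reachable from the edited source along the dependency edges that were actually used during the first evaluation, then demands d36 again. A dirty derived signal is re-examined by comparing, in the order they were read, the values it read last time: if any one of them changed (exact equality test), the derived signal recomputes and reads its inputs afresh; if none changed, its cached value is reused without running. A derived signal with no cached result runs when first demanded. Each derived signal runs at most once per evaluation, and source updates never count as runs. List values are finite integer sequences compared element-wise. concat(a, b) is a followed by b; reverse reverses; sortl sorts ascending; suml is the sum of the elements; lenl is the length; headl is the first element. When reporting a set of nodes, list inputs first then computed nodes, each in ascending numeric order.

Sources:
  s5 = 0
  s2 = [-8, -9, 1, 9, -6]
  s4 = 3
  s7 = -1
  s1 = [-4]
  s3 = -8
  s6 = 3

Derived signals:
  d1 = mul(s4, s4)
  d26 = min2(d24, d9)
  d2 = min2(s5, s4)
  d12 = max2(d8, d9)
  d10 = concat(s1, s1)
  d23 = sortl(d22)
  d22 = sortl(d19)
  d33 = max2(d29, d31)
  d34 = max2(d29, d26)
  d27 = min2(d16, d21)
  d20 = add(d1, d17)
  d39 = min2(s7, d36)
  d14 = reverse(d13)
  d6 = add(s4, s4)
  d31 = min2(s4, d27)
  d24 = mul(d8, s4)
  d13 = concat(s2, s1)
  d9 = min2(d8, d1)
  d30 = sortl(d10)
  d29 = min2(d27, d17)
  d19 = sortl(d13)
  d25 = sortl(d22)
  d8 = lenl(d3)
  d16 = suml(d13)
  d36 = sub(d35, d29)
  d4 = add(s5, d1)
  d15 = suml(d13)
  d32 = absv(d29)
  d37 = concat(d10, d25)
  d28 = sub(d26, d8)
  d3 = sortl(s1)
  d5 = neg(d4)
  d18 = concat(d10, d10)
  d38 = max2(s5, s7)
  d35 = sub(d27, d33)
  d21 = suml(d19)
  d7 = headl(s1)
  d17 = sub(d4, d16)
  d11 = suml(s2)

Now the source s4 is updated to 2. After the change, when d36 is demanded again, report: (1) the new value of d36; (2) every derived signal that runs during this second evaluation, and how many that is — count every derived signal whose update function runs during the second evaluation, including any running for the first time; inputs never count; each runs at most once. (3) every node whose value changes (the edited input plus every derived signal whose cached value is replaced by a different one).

New value of d36: 17.
Derived signals that run: d1, d4, d17, d29, d31 — 5 in total.
Values that change: s4, d1, d4, d17.
Key observation: the cutoff stops propagation at d33 — its inputs' values are unchanged, so it reuses its cache.

First evaluation (everything demanded from the output):
  d1 = mul(3, 3) = 9
  d4 = add(0, 9) = 9
  d13 = concat([-8, -9, 1, 9, -6], [-4]) = [-8, -9, 1, 9, -6, -4]
  d16 = suml([-8, -9, 1, 9, -6, -4]) = -17
  d17 = sub(9, -17) = 26
  d19 = sortl([-8, -9, 1, 9, -6, -4]) = [-9, -8, -6, -4, 1, 9]
  d21 = suml([-9, -8, -6, -4, 1, 9]) = -17
  d27 = min2(-17, -17) = -17
  d29 = min2(-17, 26) = -17
  d31 = min2(3, -17) = -17
  d33 = max2(-17, -17) = -17
  d35 = sub(-17, -17) = 0
  d36 = sub(0, -17) = 17

Propagation after the edit:
  d1: runs — s4 3->2; s4 3->2; result 4.
  d4: runs — d1 9->4; result 4.
  d17: runs — d4 9->4; result 21.
  d29: runs — d17 26->21; result -17 (same value as before).
  d31: runs — s4 3->2; result -17 (same value as before).
  d33: checked — values it read are unchanged (d29 unchanged, d31 unchanged); reused cached -17 without running.
  d35: checked — values it read are unchanged (d27 unchanged, d33 unchanged); reused cached 0 without running.
  d36: checked — values it read are unchanged (d35 unchanged, d29 unchanged); reused cached 17 without running.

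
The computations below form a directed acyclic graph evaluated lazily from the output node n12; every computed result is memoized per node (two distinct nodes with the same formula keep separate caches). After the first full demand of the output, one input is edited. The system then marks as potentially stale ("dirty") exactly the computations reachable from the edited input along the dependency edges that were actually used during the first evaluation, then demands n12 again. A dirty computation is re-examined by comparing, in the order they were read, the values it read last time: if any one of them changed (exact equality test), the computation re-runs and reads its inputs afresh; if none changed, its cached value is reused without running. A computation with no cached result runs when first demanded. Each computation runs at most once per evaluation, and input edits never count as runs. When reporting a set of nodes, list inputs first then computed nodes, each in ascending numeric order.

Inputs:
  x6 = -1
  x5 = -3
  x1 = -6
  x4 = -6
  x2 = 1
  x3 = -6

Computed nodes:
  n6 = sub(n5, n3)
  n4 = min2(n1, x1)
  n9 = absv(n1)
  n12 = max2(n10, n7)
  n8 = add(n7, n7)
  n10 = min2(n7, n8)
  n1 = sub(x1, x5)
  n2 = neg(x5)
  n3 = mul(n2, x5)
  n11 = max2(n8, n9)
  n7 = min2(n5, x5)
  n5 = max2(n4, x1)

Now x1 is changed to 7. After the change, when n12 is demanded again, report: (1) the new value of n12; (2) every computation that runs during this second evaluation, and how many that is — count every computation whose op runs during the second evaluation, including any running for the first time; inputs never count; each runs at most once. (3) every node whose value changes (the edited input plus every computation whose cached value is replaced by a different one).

Demanding n12 again yields -3.
7 computations run: n1, n4, n5, n7, n8, n10, n12.
The nodes whose values change: x1, n1, n4, n5, n7, n8, n10, n12.

First demand of the output computes:
  n1 = sub(-6, -3) = -3
  n4 = min2(-3, -6) = -6
  n5 = max2(-6, -6) = -6
  n7 = min2(-6, -3) = -6
  n8 = add(-6, -6) = -12
  n10 = min2(-6, -12) = -12
  n12 = max2(-12, -6) = -6

After the edit, cleaning proceeds:
  n1: a read changed (x1 -6->7) — executes, giving 10.
  n4: a read changed (n1 -3->10; x1 -6->7) — executes, giving 7.
  n5: a read changed (n4 -6->7; x1 -6->7) — executes, giving 7.
  n7: a read changed (n5 -6->7) — executes, giving -3.
  n8: a read changed (n7 -6->-3; n7 -6->-3) — executes, giving -6.
  n10: a read changed (n7 -6->-3; n8 -12->-6) — executes, giving -6.
  n12: a read changed (n10 -12->-6; n7 -6->-3) — executes, giving -3.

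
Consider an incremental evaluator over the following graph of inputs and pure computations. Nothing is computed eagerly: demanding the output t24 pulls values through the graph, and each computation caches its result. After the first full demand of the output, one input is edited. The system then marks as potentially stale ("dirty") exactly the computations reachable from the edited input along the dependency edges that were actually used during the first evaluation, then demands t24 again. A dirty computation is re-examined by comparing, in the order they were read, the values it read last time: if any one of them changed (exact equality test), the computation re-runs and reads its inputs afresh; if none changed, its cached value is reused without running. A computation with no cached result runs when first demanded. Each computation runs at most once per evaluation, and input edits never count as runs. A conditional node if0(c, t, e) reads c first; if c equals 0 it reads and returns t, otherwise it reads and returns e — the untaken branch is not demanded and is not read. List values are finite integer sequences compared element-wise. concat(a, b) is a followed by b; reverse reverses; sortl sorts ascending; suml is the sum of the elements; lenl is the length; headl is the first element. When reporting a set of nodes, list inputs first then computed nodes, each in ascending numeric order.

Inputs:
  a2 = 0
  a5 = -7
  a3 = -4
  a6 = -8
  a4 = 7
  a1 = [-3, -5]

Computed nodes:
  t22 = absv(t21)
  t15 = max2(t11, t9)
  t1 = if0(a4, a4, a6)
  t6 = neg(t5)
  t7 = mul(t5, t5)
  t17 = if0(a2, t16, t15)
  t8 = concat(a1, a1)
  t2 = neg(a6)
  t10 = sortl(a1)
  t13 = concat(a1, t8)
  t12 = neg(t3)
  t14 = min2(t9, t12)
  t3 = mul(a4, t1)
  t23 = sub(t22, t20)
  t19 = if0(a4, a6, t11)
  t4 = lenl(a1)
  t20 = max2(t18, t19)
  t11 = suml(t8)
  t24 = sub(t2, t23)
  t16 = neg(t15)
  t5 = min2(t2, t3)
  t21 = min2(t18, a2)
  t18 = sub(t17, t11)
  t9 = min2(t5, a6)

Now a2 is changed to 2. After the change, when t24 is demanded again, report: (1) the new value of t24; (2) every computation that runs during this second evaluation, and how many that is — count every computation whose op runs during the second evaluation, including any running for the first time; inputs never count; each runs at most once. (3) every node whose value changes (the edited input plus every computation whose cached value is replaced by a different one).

t24 now evaluates to 8.
Run set: t17, t18, t20, t21, t23, t24 (6 run).
Changed values: a2, t17, t18, t20, t23, t24.
The important point: at t22 every value read last time is unchanged, so the dirty flag clears without a run.

Initial pass — values computed on the first demand:
  t1 = if0(a4=7 -> else branch a6) = -8
  t2 = neg(-8) = 8
  t3 = mul(7, -8) = -56
  t5 = min2(8, -56) = -56
  t8 = concat([-3, -5], [-3, -5]) = [-3, -5, -3, -5]
  t9 = min2(-56, -8) = -56
  t11 = suml([-3, -5, -3, -5]) = -16
  t15 = max2(-16, -56) = -16
  t16 = neg(-16) = 16
  t17 = if0(a2=0 -> then branch t16) = 16
  t18 = sub(16, -16) = 32
  t19 = if0(a4=7 -> else branch t11) = -16
  t20 = max2(32, -16) = 32
  t21 = min2(32, 0) = 0
  t22 = absv(0) = 0
  t23 = sub(0, 32) = -32
  t24 = sub(8, -32) = 40

Second demand — change propagation:
  t17: re-runs because a2 0->2; new result -16.
  t18: re-runs because t17 16->-16; new result 0.
  t20: re-runs because t18 32->0; new result 0.
  t21: re-runs because t18 32->0; a2 0->2; new result 0 (unchanged).
  t22: re-examined; everything it read last time is the same (t21 unchanged) — cache 0 kept, no run.
  t23: re-runs because t20 32->0; new result 0.
  t24: re-runs because t23 -32->0; new result 8.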